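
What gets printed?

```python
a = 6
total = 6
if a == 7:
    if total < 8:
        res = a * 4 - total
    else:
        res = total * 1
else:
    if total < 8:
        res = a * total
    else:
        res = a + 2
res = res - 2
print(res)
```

a=6, total=6
a == 7 is False; total < 8 is True
→ res = a * total = 36
res = 36-2 = 34

34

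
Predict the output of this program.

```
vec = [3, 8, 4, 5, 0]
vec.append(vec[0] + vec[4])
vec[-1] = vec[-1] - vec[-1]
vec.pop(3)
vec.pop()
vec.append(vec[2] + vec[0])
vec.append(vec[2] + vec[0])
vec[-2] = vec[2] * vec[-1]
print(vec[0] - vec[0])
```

0

append vec[0]+vec[4] = 3+0 = 3 → [3, 8, 4, 5, 0, 3]
vec[-1] = vec[-1]-vec[-1] = 3-3 = 0 → [3, 8, 4, 5, 0, 0]
pop(3) removes 5 → [3, 8, 4, 0, 0]
pop() removes 0 → [3, 8, 4, 0]
append vec[2]+vec[0] = 4+3 = 7 → [3, 8, 4, 0, 7]
append vec[2]+vec[0] = 4+3 = 7 → [3, 8, 4, 0, 7, 7]
vec[-2] = vec[2]*vec[-1] = 4*7 = 28 → [3, 8, 4, 0, 28, 7]
vec[0]-vec[0] = 3-3 = 0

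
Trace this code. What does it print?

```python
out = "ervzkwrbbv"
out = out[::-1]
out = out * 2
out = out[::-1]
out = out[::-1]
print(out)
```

vbbrwkzvrevbbrwkzvre

reverse → 'vbbrwkzvre'
repeat ×2 → 'vbbrwkzvrevbbrwkzvre'
reverse → 'ervzkwrbbvervzkwrbbv'
reverse → 'vbbrwkzvrevbbrwkzvre'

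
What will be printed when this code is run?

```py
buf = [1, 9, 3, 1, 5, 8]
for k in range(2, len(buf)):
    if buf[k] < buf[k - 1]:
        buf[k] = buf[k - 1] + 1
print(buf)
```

[1, 9, 10, 11, 12, 13]

k=2: 3<9, buf[2] = 9+1 = 10 → [1, 9, 10, 1, 5, 8]
k=3: 1<10, buf[3] = 10+1 = 11 → [1, 9, 10, 11, 5, 8]
k=4: 5<11, buf[4] = 11+1 = 12 → [1, 9, 10, 11, 12, 8]
k=5: 8<12, buf[5] = 12+1 = 13 → [1, 9, 10, 11, 12, 13]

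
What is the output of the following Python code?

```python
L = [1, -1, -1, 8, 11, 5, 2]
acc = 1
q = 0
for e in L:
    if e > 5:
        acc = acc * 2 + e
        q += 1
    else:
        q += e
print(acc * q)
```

248

e=1: not >5; q=1
e=-1: not >5; q=0
e=-1: not >5; q=-1
e=8: >5, acc = 1*2+8 = 10; q=0
e=11: >5, acc = 10*2+11 = 31; q=1
e=5: not >5; q=6
e=2: not >5; q=8
acc*q = 31*8 = 248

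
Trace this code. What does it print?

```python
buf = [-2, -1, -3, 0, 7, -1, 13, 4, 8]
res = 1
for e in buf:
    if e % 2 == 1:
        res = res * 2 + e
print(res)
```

e=-2: not odd
e=-1: odd, res = 1*2+(-1) = 1
e=-3: odd, res = 1*2+(-3) = -1
e=0: not odd
e=7: odd, res = (-1)*2+7 = 5
e=-1: odd, res = 5*2+(-1) = 9
e=13: odd, res = 9*2+13 = 31
e=4: not odd
e=8: not odd

31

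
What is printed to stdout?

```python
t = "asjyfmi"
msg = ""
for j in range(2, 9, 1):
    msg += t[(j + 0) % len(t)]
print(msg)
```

j=2: add t[2]='j' → 'j'
j=3: add t[3]='y' → 'jy'
j=4: add t[4]='f' → 'jyf'
j=5: add t[5]='m' → 'jyfm'
j=6: add t[6]='i' → 'jyfmi'
j=7: add t[0]='a' → 'jyfmia'
j=8: add t[1]='s' → 'jyfmias'

jyfmias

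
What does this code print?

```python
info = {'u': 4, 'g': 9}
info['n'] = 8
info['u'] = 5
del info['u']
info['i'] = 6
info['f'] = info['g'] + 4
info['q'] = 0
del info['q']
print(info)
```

info['n'] = 8 → {'u': 4, 'g': 9, 'n': 8}
info['u'] = 5 → {'u': 5, 'g': 9, 'n': 8}
del 'u' → {'g': 9, 'n': 8}
info['i'] = 6 → {'g': 9, 'n': 8, 'i': 6}
info['f'] = info['g']+4 = 13 → {'g': 9, 'n': 8, 'i': 6, 'f': 13}
info['q'] = 0 → {'g': 9, 'n': 8, 'i': 6, 'f': 13, 'q': 0}
del 'q' → {'g': 9, 'n': 8, 'i': 6, 'f': 13}

{'g': 9, 'n': 8, 'i': 6, 'f': 13}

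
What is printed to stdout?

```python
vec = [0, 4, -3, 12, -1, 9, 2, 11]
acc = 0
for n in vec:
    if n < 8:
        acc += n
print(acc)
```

n=0: <8, acc = 0+0 = 0
n=4: <8, acc = 0+4 = 4
n=-3: <8, acc = 4+(-3) = 1
n=12: not <8
n=-1: <8, acc = 1+(-1) = 0
n=9: not <8
n=2: <8, acc = 0+2 = 2
n=11: not <8

2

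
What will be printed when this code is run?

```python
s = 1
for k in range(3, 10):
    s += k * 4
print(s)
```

169

k=3: s = 1+3*4 = 13
k=4: s = 13+4*4 = 29
k=5: s = 29+5*4 = 49
k=6: s = 49+6*4 = 73
k=7: s = 73+7*4 = 101
k=8: s = 101+8*4 = 133
k=9: s = 133+9*4 = 169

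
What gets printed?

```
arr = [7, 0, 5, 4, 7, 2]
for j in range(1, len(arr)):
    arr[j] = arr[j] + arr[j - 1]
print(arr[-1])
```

j=1: arr[1] = 0+7 = 7 → [7, 7, 5, 4, 7, 2]
j=2: arr[2] = 5+7 = 12 → [7, 7, 12, 4, 7, 2]
j=3: arr[3] = 4+12 = 16 → [7, 7, 12, 16, 7, 2]
j=4: arr[4] = 7+16 = 23 → [7, 7, 12, 16, 23, 2]
j=5: arr[5] = 2+23 = 25 → [7, 7, 12, 16, 23, 25]

25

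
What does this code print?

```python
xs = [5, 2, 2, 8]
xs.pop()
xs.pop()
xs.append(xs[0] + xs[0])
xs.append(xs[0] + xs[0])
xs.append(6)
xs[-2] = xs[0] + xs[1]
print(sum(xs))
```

pop() removes 8 → [5, 2, 2]
pop() removes 2 → [5, 2]
append xs[0]+xs[0] = 5+5 = 10 → [5, 2, 10]
append xs[0]+xs[0] = 5+5 = 10 → [5, 2, 10, 10]
append 6 → [5, 2, 10, 10, 6]
xs[-2] = xs[0]+xs[1] = 5+2 = 7 → [5, 2, 10, 7, 6]
sum = 30

30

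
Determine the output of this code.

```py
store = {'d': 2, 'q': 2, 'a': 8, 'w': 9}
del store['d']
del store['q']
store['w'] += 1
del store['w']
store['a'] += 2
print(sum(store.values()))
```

del 'd' → {'q': 2, 'a': 8, 'w': 9}
del 'q' → {'a': 8, 'w': 9}
store['w'] = 9+1 = 10 → {'a': 8, 'w': 10}
del 'w' → {'a': 8}
store['a'] = 8+2 = 10 → {'a': 10}
sum of values = 10

10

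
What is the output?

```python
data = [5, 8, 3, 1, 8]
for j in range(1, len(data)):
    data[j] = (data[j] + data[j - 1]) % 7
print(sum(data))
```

20

j=1: data[1] = (8+5)%7 = 6 → [5, 6, 3, 1, 8]
j=2: data[2] = (3+6)%7 = 2 → [5, 6, 2, 1, 8]
j=3: data[3] = (1+2)%7 = 3 → [5, 6, 2, 3, 8]
j=4: data[4] = (8+3)%7 = 4 → [5, 6, 2, 3, 4]
sum = 20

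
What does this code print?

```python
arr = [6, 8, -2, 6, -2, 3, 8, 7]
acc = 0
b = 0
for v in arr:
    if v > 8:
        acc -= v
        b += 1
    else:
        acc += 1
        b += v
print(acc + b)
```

42

v=6: not >8, acc = 0+1 = 1; b=6
v=8: not >8, acc = 1+1 = 2; b=14
v=-2: not >8, acc = 2+1 = 3; b=12
v=6: not >8, acc = 3+1 = 4; b=18
v=-2: not >8, acc = 4+1 = 5; b=16
v=3: not >8, acc = 5+1 = 6; b=19
v=8: not >8, acc = 6+1 = 7; b=27
v=7: not >8, acc = 7+1 = 8; b=34
acc+b = 8+34 = 42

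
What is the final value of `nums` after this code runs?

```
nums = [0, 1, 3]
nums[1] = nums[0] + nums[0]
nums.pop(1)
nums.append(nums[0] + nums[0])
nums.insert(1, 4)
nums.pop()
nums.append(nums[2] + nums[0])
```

[0, 4, 3, 3]

nums[1] = nums[0]+nums[0] = 0+0 = 0 → [0, 0, 3]
pop(1) removes 0 → [0, 3]
append nums[0]+nums[0] = 0+0 = 0 → [0, 3, 0]
insert 4 at 1 → [0, 4, 3, 0]
pop() removes 0 → [0, 4, 3]
append nums[2]+nums[0] = 3+0 = 3 → [0, 4, 3, 3]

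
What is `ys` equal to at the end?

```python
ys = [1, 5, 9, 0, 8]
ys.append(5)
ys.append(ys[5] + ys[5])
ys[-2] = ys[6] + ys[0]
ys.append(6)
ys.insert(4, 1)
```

[1, 5, 9, 0, 1, 8, 11, 10, 6]

append 5 → [1, 5, 9, 0, 8, 5]
append ys[5]+ys[5] = 5+5 = 10 → [1, 5, 9, 0, 8, 5, 10]
ys[-2] = ys[6]+ys[0] = 10+1 = 11 → [1, 5, 9, 0, 8, 11, 10]
append 6 → [1, 5, 9, 0, 8, 11, 10, 6]
insert 1 at 4 → [1, 5, 9, 0, 1, 8, 11, 10, 6]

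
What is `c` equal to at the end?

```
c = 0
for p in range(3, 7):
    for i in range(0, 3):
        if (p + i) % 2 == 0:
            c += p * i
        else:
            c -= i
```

p=3,i=0: odd sum, c = 0-0 = 0
p=3,i=1: even sum, c = 0+3 = 3
p=3,i=2: odd sum, c = 3-2 = 1
p=4,i=0: even sum, c = 1+0 = 1
p=4,i=1: odd sum, c = 1-1 = 0
p=4,i=2: even sum, c = 0+8 = 8
p=5,i=0: odd sum, c = 8-0 = 8
p=5,i=1: even sum, c = 8+5 = 13
p=5,i=2: odd sum, c = 13-2 = 11
p=6,i=0: even sum, c = 11+0 = 11
p=6,i=1: odd sum, c = 11-1 = 10
p=6,i=2: even sum, c = 10+12 = 22

22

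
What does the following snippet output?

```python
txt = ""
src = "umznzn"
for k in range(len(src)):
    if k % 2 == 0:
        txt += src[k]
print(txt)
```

uzz

k=0: add 'u' → 'u'
k=1: skip
k=2: add 'z' → 'uz'
k=3: skip
k=4: add 'z' → 'uzz'
k=5: skip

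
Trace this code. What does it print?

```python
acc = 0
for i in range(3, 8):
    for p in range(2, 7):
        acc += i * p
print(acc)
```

i=3,p=2: acc = 0+6 = 6
i=3,p=3: acc = 6+9 = 15
i=3,p=4: acc = 15+12 = 27
i=3,p=5: acc = 27+15 = 42
i=3,p=6: acc = 42+18 = 60
i=4,p=2: acc = 60+8 = 68
i=4,p=3: acc = 68+12 = 80
i=4,p=4: acc = 80+16 = 96
i=4,p=5: acc = 96+20 = 116
i=4,p=6: acc = 116+24 = 140
i=5,p=2: acc = 140+10 = 150
i=5,p=3: acc = 150+15 = 165
i=5,p=4: acc = 165+20 = 185
i=5,p=5: acc = 185+25 = 210
i=5,p=6: acc = 210+30 = 240
i=6,p=2: acc = 240+12 = 252
i=6,p=3: acc = 252+18 = 270
i=6,p=4: acc = 270+24 = 294
i=6,p=5: acc = 294+30 = 324
i=6,p=6: acc = 324+36 = 360
i=7,p=2: acc = 360+14 = 374
i=7,p=3: acc = 374+21 = 395
i=7,p=4: acc = 395+28 = 423
i=7,p=5: acc = 423+35 = 458
i=7,p=6: acc = 458+42 = 500

500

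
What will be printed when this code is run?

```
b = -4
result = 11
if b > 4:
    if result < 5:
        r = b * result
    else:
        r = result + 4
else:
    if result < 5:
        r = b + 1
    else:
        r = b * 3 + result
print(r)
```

b=-4, result=11
b > 4 is False; result < 5 is False
→ r = b * 3 + result = -1

-1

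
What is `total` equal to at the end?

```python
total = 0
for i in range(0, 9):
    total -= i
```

-36

i=0: total = 0-0 = 0
i=1: total = 0-1 = -1
i=2: total = (-1)-2 = -3
i=3: total = (-3)-3 = -6
i=4: total = (-6)-4 = -10
i=5: total = (-10)-5 = -15
i=6: total = (-15)-6 = -21
i=7: total = (-21)-7 = -28
i=8: total = (-28)-8 = -36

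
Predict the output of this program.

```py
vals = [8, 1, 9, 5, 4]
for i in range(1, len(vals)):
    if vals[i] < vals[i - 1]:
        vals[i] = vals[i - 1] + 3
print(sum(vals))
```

70

i=1: 1<8, vals[1] = 8+3 = 11 → [8, 11, 9, 5, 4]
i=2: 9<11, vals[2] = 11+3 = 14 → [8, 11, 14, 5, 4]
i=3: 5<14, vals[3] = 14+3 = 17 → [8, 11, 14, 17, 4]
i=4: 4<17, vals[4] = 17+3 = 20 → [8, 11, 14, 17, 20]
sum = 70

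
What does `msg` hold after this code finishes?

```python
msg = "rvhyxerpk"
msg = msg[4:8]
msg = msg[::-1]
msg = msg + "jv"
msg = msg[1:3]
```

slice [4:8] → 'xerp'
reverse → 'prex'
+ 'jv' → 'prexjv'
slice [1:3] → 're'

're'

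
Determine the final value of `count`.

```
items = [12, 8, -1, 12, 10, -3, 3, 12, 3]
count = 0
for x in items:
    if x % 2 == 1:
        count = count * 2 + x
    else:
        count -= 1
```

x=12: not odd, count = 0-1 = -1
x=8: not odd, count = (-1)-1 = -2
x=-1: odd, count = (-2)*2+(-1) = -5
x=12: not odd, count = (-5)-1 = -6
x=10: not odd, count = (-6)-1 = -7
x=-3: odd, count = (-7)*2+(-3) = -17
x=3: odd, count = (-17)*2+3 = -31
x=12: not odd, count = (-31)-1 = -32
x=3: odd, count = (-32)*2+3 = -61

-61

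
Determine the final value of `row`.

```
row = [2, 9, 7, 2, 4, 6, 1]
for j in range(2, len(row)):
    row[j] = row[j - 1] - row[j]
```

[2, 9, 2, 0, -4, -10, -11]

j=2: row[2] = 9-7 = 2 → [2, 9, 2, 2, 4, 6, 1]
j=3: row[3] = 2-2 = 0 → [2, 9, 2, 0, 4, 6, 1]
j=4: row[4] = 0-4 = -4 → [2, 9, 2, 0, -4, 6, 1]
j=5: row[5] = (-4)-6 = -10 → [2, 9, 2, 0, -4, -10, 1]
j=6: row[6] = (-10)-1 = -11 → [2, 9, 2, 0, -4, -10, -11]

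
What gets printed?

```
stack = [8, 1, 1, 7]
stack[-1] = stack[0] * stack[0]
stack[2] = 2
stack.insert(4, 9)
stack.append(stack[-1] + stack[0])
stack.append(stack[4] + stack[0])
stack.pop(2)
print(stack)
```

stack[-1] = stack[0]*stack[0] = 8*8 = 64 → [8, 1, 1, 64]
stack[2] = 2 → [8, 1, 2, 64]
insert 9 at 4 → [8, 1, 2, 64, 9]
append stack[-1]+stack[0] = 9+8 = 17 → [8, 1, 2, 64, 9, 17]
append stack[4]+stack[0] = 9+8 = 17 → [8, 1, 2, 64, 9, 17, 17]
pop(2) removes 2 → [8, 1, 64, 9, 17, 17]

[8, 1, 64, 9, 17, 17]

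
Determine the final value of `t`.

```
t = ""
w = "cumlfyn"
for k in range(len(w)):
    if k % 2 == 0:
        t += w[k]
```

'cmfn'

k=0: add 'c' → 'c'
k=1: skip
k=2: add 'm' → 'cm'
k=3: skip
k=4: add 'f' → 'cmf'
k=5: skip
k=6: add 'n' → 'cmfn'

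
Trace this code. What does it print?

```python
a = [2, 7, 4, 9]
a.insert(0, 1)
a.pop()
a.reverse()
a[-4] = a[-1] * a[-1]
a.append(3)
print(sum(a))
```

14

insert 1 at 0 → [1, 2, 7, 4, 9]
pop() removes 9 → [1, 2, 7, 4]
reverse → [4, 7, 2, 1]
a[-4] = a[-1]*a[-1] = 1*1 = 1 → [1, 7, 2, 1]
append 3 → [1, 7, 2, 1, 3]
sum = 14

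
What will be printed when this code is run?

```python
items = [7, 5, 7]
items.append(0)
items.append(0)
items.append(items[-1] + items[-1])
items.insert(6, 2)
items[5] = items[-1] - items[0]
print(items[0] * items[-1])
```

append 0 → [7, 5, 7, 0]
append 0 → [7, 5, 7, 0, 0]
append items[-1]+items[-1] = 0+0 = 0 → [7, 5, 7, 0, 0, 0]
insert 2 at 6 → [7, 5, 7, 0, 0, 0, 2]
items[5] = items[-1]-items[0] = 2-7 = -5 → [7, 5, 7, 0, 0, -5, 2]
items[0]*items[-1] = 7*2 = 14

14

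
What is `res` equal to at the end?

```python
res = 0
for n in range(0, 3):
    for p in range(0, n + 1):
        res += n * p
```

n=0,p=0: res = 0+0 = 0
n=1,p=0: res = 0+0 = 0
n=1,p=1: res = 0+1 = 1
n=2,p=0: res = 1+0 = 1
n=2,p=1: res = 1+2 = 3
n=2,p=2: res = 3+4 = 7

7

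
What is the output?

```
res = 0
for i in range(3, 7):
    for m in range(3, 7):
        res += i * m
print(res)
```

324

i=3,m=3: res = 0+9 = 9
i=3,m=4: res = 9+12 = 21
i=3,m=5: res = 21+15 = 36
i=3,m=6: res = 36+18 = 54
i=4,m=3: res = 54+12 = 66
i=4,m=4: res = 66+16 = 82
i=4,m=5: res = 82+20 = 102
i=4,m=6: res = 102+24 = 126
i=5,m=3: res = 126+15 = 141
i=5,m=4: res = 141+20 = 161
i=5,m=5: res = 161+25 = 186
i=5,m=6: res = 186+30 = 216
i=6,m=3: res = 216+18 = 234
i=6,m=4: res = 234+24 = 258
i=6,m=5: res = 258+30 = 288
i=6,m=6: res = 288+36 = 324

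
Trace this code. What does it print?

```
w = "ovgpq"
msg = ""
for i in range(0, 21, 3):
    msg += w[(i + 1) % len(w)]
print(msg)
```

i=0: add w[1]='v' → 'v'
i=3: add w[4]='q' → 'vq'
i=6: add w[2]='g' → 'vqg'
i=9: add w[0]='o' → 'vqgo'
i=12: add w[3]='p' → 'vqgop'
i=15: add w[1]='v' → 'vqgopv'
i=18: add w[4]='q' → 'vqgopvq'

vqgopvq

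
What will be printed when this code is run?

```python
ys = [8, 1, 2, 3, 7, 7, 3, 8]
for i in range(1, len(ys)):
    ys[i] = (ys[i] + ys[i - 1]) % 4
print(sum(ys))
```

21

i=1: ys[1] = (1+8)%4 = 1 → [8, 1, 2, 3, 7, 7, 3, 8]
i=2: ys[2] = (2+1)%4 = 3 → [8, 1, 3, 3, 7, 7, 3, 8]
i=3: ys[3] = (3+3)%4 = 2 → [8, 1, 3, 2, 7, 7, 3, 8]
i=4: ys[4] = (7+2)%4 = 1 → [8, 1, 3, 2, 1, 7, 3, 8]
i=5: ys[5] = (7+1)%4 = 0 → [8, 1, 3, 2, 1, 0, 3, 8]
i=6: ys[6] = (3+0)%4 = 3 → [8, 1, 3, 2, 1, 0, 3, 8]
i=7: ys[7] = (8+3)%4 = 3 → [8, 1, 3, 2, 1, 0, 3, 3]
sum = 21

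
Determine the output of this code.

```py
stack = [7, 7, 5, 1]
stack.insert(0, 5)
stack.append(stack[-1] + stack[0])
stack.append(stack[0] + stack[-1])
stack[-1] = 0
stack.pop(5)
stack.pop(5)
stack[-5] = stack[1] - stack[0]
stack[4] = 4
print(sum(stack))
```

25

insert 5 at 0 → [5, 7, 7, 5, 1]
append stack[-1]+stack[0] = 1+5 = 6 → [5, 7, 7, 5, 1, 6]
append stack[0]+stack[-1] = 5+6 = 11 → [5, 7, 7, 5, 1, 6, 11]
stack[-1] = 0 → [5, 7, 7, 5, 1, 6, 0]
pop(5) removes 6 → [5, 7, 7, 5, 1, 0]
pop(5) removes 0 → [5, 7, 7, 5, 1]
stack[-5] = stack[1]-stack[0] = 7-5 = 2 → [2, 7, 7, 5, 1]
stack[4] = 4 → [2, 7, 7, 5, 4]
sum = 25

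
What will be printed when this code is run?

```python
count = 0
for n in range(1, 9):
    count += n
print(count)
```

n=1: count = 0+1 = 1
n=2: count = 1+2 = 3
n=3: count = 3+3 = 6
n=4: count = 6+4 = 10
n=5: count = 10+5 = 15
n=6: count = 15+6 = 21
n=7: count = 21+7 = 28
n=8: count = 28+8 = 36

36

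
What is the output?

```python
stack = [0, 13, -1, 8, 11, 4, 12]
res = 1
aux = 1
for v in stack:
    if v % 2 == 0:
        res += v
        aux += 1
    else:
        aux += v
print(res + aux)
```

v=0: even, res = 1+0 = 1; aux=2
v=13: not even; aux=15
v=-1: not even; aux=14
v=8: even, res = 1+8 = 9; aux=15
v=11: not even; aux=26
v=4: even, res = 9+4 = 13; aux=27
v=12: even, res = 13+12 = 25; aux=28
res+aux = 25+28 = 53

53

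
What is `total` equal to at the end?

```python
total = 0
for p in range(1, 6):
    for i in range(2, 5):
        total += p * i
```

p=1,i=2: total = 0+2 = 2
p=1,i=3: total = 2+3 = 5
p=1,i=4: total = 5+4 = 9
p=2,i=2: total = 9+4 = 13
p=2,i=3: total = 13+6 = 19
p=2,i=4: total = 19+8 = 27
p=3,i=2: total = 27+6 = 33
p=3,i=3: total = 33+9 = 42
p=3,i=4: total = 42+12 = 54
p=4,i=2: total = 54+8 = 62
p=4,i=3: total = 62+12 = 74
p=4,i=4: total = 74+16 = 90
p=5,i=2: total = 90+10 = 100
p=5,i=3: total = 100+15 = 115
p=5,i=4: total = 115+20 = 135

135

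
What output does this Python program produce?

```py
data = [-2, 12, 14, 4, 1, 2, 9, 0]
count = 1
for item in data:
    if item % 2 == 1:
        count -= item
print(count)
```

item=-2: not odd
item=12: not odd
item=14: not odd
item=4: not odd
item=1: odd, count = 1-1 = 0
item=2: not odd
item=9: odd, count = 0-9 = -9
item=0: not odd

-9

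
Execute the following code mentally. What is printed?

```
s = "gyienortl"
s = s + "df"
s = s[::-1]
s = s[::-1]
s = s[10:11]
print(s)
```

+ 'df' → 'gyienortldf'
reverse → 'fdltroneiyg'
reverse → 'gyienortldf'
slice [10:11] → 'f'

f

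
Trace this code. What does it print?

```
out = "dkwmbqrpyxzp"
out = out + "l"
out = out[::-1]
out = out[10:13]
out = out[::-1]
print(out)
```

dkw

+ 'l' → 'dkwmbqrpyxzpl'
reverse → 'lpzxyprqbmwkd'
slice [10:13] → 'wkd'
reverse → 'dkw'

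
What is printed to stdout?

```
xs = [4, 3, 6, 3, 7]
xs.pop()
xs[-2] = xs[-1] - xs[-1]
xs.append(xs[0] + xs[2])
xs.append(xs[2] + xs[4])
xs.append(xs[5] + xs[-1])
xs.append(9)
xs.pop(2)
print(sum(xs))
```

pop() removes 7 → [4, 3, 6, 3]
xs[-2] = xs[-1]-xs[-1] = 3-3 = 0 → [4, 3, 0, 3]
append xs[0]+xs[2] = 4+0 = 4 → [4, 3, 0, 3, 4]
append xs[2]+xs[4] = 0+4 = 4 → [4, 3, 0, 3, 4, 4]
append xs[5]+xs[-1] = 4+4 = 8 → [4, 3, 0, 3, 4, 4, 8]
append 9 → [4, 3, 0, 3, 4, 4, 8, 9]
pop(2) removes 0 → [4, 3, 3, 4, 4, 8, 9]
sum = 35

35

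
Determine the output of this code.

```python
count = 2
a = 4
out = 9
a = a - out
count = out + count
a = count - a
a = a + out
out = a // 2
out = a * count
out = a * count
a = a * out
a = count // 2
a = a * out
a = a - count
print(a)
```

1364

a = 4-9 = -5
count = 9+2 = 11
a = 11-(-5) = 16
a = 16+9 = 25
out = 25//2 = 12
out = 25*11 = 275
out = 25*11 = 275
a = 25*275 = 6875
a = 11//2 = 5
a = 5*275 = 1375
a = 1375-11 = 1364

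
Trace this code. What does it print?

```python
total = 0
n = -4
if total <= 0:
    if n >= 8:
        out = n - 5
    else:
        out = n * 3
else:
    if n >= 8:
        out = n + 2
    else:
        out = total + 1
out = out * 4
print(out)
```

-48

total=0, n=-4
total <= 0 is True; n >= 8 is False
→ out = n * 3 = -12
out = (-12)*4 = -48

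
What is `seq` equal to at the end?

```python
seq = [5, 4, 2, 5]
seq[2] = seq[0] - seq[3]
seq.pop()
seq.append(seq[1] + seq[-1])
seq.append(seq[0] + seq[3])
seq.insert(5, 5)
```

[5, 4, 0, 4, 9, 5]

seq[2] = seq[0]-seq[3] = 5-5 = 0 → [5, 4, 0, 5]
pop() removes 5 → [5, 4, 0]
append seq[1]+seq[-1] = 4+0 = 4 → [5, 4, 0, 4]
append seq[0]+seq[3] = 5+4 = 9 → [5, 4, 0, 4, 9]
insert 5 at 5 → [5, 4, 0, 4, 9, 5]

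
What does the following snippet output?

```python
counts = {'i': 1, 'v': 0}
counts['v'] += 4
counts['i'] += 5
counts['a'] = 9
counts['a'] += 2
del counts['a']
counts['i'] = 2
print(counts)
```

counts['v'] = 0+4 = 4 → {'i': 1, 'v': 4}
counts['i'] = 1+5 = 6 → {'i': 6, 'v': 4}
counts['a'] = 9 → {'i': 6, 'v': 4, 'a': 9}
counts['a'] = 9+2 = 11 → {'i': 6, 'v': 4, 'a': 11}
del 'a' → {'i': 6, 'v': 4}
counts['i'] = 2 → {'i': 2, 'v': 4}

{'i': 2, 'v': 4}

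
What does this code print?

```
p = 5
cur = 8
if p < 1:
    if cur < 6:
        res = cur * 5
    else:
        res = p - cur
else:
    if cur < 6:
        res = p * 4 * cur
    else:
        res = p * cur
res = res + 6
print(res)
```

46

p=5, cur=8
p < 1 is False; cur < 6 is False
→ res = p * cur = 40
res = 40+6 = 46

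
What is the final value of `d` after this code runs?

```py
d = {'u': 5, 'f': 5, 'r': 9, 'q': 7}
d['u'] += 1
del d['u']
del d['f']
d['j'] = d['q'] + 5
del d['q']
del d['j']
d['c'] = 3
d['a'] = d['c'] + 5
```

d['u'] = 5+1 = 6 → {'u': 6, 'f': 5, 'r': 9, 'q': 7}
del 'u' → {'f': 5, 'r': 9, 'q': 7}
del 'f' → {'r': 9, 'q': 7}
d['j'] = d['q']+5 = 12 → {'r': 9, 'q': 7, 'j': 12}
del 'q' → {'r': 9, 'j': 12}
del 'j' → {'r': 9}
d['c'] = 3 → {'r': 9, 'c': 3}
d['a'] = d['c']+5 = 8 → {'r': 9, 'c': 3, 'a': 8}

{'r': 9, 'c': 3, 'a': 8}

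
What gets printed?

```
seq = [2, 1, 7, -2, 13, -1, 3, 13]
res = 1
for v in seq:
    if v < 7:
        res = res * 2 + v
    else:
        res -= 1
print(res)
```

v=2: <7, res = 1*2+2 = 4
v=1: <7, res = 4*2+1 = 9
v=7: not <7, res = 9-1 = 8
v=-2: <7, res = 8*2+(-2) = 14
v=13: not <7, res = 14-1 = 13
v=-1: <7, res = 13*2+(-1) = 25
v=3: <7, res = 25*2+3 = 53
v=13: not <7, res = 53-1 = 52

52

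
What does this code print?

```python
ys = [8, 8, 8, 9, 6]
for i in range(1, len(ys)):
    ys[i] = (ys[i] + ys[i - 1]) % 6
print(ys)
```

[8, 4, 0, 3, 3]

i=1: ys[1] = (8+8)%6 = 4 → [8, 4, 8, 9, 6]
i=2: ys[2] = (8+4)%6 = 0 → [8, 4, 0, 9, 6]
i=3: ys[3] = (9+0)%6 = 3 → [8, 4, 0, 3, 6]
i=4: ys[4] = (6+3)%6 = 3 → [8, 4, 0, 3, 3]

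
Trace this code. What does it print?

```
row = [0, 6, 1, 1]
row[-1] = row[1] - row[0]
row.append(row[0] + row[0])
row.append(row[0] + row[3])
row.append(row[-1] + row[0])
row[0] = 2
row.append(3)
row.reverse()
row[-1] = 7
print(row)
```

[3, 6, 6, 0, 6, 1, 6, 7]

row[-1] = row[1]-row[0] = 6-0 = 6 → [0, 6, 1, 6]
append row[0]+row[0] = 0+0 = 0 → [0, 6, 1, 6, 0]
append row[0]+row[3] = 0+6 = 6 → [0, 6, 1, 6, 0, 6]
append row[-1]+row[0] = 6+0 = 6 → [0, 6, 1, 6, 0, 6, 6]
row[0] = 2 → [2, 6, 1, 6, 0, 6, 6]
append 3 → [2, 6, 1, 6, 0, 6, 6, 3]
reverse → [3, 6, 6, 0, 6, 1, 6, 2]
row[-1] = 7 → [3, 6, 6, 0, 6, 1, 6, 7]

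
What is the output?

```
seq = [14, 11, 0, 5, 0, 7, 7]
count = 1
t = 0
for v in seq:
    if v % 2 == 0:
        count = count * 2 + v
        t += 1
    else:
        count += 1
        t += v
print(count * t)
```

2376

v=14: even, count = 1*2+14 = 16; t=1
v=11: not even, count = 16+1 = 17; t=12
v=0: even, count = 17*2+0 = 34; t=13
v=5: not even, count = 34+1 = 35; t=18
v=0: even, count = 35*2+0 = 70; t=19
v=7: not even, count = 70+1 = 71; t=26
v=7: not even, count = 71+1 = 72; t=33
count*t = 72*33 = 2376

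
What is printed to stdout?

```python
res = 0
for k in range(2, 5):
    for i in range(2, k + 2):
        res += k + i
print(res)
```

57

k=2,i=2: res = 0+4 = 4
k=2,i=3: res = 4+5 = 9
k=3,i=2: res = 9+5 = 14
k=3,i=3: res = 14+6 = 20
k=3,i=4: res = 20+7 = 27
k=4,i=2: res = 27+6 = 33
k=4,i=3: res = 33+7 = 40
k=4,i=4: res = 40+8 = 48
k=4,i=5: res = 48+9 = 57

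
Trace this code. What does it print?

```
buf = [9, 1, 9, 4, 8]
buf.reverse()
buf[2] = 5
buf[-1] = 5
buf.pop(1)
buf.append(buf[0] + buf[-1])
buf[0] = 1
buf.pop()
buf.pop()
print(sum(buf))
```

reverse → [8, 4, 9, 1, 9]
buf[2] = 5 → [8, 4, 5, 1, 9]
buf[-1] = 5 → [8, 4, 5, 1, 5]
pop(1) removes 4 → [8, 5, 1, 5]
append buf[0]+buf[-1] = 8+5 = 13 → [8, 5, 1, 5, 13]
buf[0] = 1 → [1, 5, 1, 5, 13]
pop() removes 13 → [1, 5, 1, 5]
pop() removes 5 → [1, 5, 1]
sum = 7

7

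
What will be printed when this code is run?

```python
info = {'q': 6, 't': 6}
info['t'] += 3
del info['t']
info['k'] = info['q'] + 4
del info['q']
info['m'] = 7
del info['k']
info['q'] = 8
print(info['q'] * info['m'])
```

info['t'] = 6+3 = 9 → {'q': 6, 't': 9}
del 't' → {'q': 6}
info['k'] = info['q']+4 = 10 → {'q': 6, 'k': 10}
del 'q' → {'k': 10}
info['m'] = 7 → {'k': 10, 'm': 7}
del 'k' → {'m': 7}
info['q'] = 8 → {'m': 7, 'q': 8}
info['q']*info['m'] = 8*7 = 56

56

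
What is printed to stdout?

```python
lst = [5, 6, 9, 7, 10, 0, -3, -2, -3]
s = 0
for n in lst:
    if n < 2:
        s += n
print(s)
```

n=5: not <2
n=6: not <2
n=9: not <2
n=7: not <2
n=10: not <2
n=0: <2, s = 0+0 = 0
n=-3: <2, s = 0+(-3) = -3
n=-2: <2, s = (-3)+(-2) = -5
n=-3: <2, s = (-5)+(-3) = -8

-8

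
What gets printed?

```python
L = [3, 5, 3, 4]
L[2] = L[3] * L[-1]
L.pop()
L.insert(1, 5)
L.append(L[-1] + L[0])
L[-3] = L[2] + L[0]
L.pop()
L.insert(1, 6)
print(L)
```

L[2] = L[3]*L[-1] = 4*4 = 16 → [3, 5, 16, 4]
pop() removes 4 → [3, 5, 16]
insert 5 at 1 → [3, 5, 5, 16]
append L[-1]+L[0] = 16+3 = 19 → [3, 5, 5, 16, 19]
L[-3] = L[2]+L[0] = 5+3 = 8 → [3, 5, 8, 16, 19]
pop() removes 19 → [3, 5, 8, 16]
insert 6 at 1 → [3, 6, 5, 8, 16]

[3, 6, 5, 8, 16]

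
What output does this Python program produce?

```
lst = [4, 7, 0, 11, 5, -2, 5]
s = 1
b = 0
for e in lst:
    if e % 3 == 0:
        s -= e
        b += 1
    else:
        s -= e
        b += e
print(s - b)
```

e=4: not %3==0, s = 1-4 = -3; b=4
e=7: not %3==0, s = (-3)-7 = -10; b=11
e=0: %3==0, s = (-10)-0 = -10; b=12
e=11: not %3==0, s = (-10)-11 = -21; b=23
e=5: not %3==0, s = (-21)-5 = -26; b=28
e=-2: not %3==0, s = (-26)-(-2) = -24; b=26
e=5: not %3==0, s = (-24)-5 = -29; b=31
s-b = (-29)-31 = -60

-60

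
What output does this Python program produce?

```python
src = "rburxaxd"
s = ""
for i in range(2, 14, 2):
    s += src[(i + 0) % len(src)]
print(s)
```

i=2: add src[2]='u' → 'u'
i=4: add src[4]='x' → 'ux'
i=6: add src[6]='x' → 'uxx'
i=8: add src[0]='r' → 'uxxr'
i=10: add src[2]='u' → 'uxxru'
i=12: add src[4]='x' → 'uxxrux'

uxxrux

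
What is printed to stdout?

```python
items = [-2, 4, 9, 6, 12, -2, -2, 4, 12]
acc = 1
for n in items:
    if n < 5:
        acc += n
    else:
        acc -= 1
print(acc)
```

-1

n=-2: <5, acc = 1+(-2) = -1
n=4: <5, acc = (-1)+4 = 3
n=9: not <5, acc = 3-1 = 2
n=6: not <5, acc = 2-1 = 1
n=12: not <5, acc = 1-1 = 0
n=-2: <5, acc = 0+(-2) = -2
n=-2: <5, acc = (-2)+(-2) = -4
n=4: <5, acc = (-4)+4 = 0
n=12: not <5, acc = 0-1 = -1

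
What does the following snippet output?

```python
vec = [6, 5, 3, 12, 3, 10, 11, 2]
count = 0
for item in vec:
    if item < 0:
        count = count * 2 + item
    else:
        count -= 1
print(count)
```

item=6: not <0, count = 0-1 = -1
item=5: not <0, count = (-1)-1 = -2
item=3: not <0, count = (-2)-1 = -3
item=12: not <0, count = (-3)-1 = -4
item=3: not <0, count = (-4)-1 = -5
item=10: not <0, count = (-5)-1 = -6
item=11: not <0, count = (-6)-1 = -7
item=2: not <0, count = (-7)-1 = -8

-8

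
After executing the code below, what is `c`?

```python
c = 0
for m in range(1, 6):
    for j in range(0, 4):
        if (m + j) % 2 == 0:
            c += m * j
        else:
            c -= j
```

m=1,j=0: odd sum, c = 0-0 = 0
m=1,j=1: even sum, c = 0+1 = 1
m=1,j=2: odd sum, c = 1-2 = -1
m=1,j=3: even sum, c = (-1)+3 = 2
m=2,j=0: even sum, c = 2+0 = 2
m=2,j=1: odd sum, c = 2-1 = 1
m=2,j=2: even sum, c = 1+4 = 5
m=2,j=3: odd sum, c = 5-3 = 2
m=3,j=0: odd sum, c = 2-0 = 2
m=3,j=1: even sum, c = 2+3 = 5
m=3,j=2: odd sum, c = 5-2 = 3
m=3,j=3: even sum, c = 3+9 = 12
m=4,j=0: even sum, c = 12+0 = 12
m=4,j=1: odd sum, c = 12-1 = 11
m=4,j=2: even sum, c = 11+8 = 19
m=4,j=3: odd sum, c = 19-3 = 16
m=5,j=0: odd sum, c = 16-0 = 16
m=5,j=1: even sum, c = 16+5 = 21
m=5,j=2: odd sum, c = 21-2 = 19
m=5,j=3: even sum, c = 19+15 = 34

34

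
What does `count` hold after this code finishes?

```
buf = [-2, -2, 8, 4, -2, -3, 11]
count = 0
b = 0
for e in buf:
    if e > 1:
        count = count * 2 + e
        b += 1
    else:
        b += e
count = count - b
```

e=-2: not >1; b=-2
e=-2: not >1; b=-4
e=8: >1, count = 0*2+8 = 8; b=-3
e=4: >1, count = 8*2+4 = 20; b=-2
e=-2: not >1; b=-4
e=-3: not >1; b=-7
e=11: >1, count = 20*2+11 = 51; b=-6
count-b = 51-(-6) = 57

57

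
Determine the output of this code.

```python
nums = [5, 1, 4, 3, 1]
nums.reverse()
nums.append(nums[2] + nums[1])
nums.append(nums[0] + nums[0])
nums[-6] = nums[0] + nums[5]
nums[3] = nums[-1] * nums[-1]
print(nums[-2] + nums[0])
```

reverse → [1, 3, 4, 1, 5]
append nums[2]+nums[1] = 4+3 = 7 → [1, 3, 4, 1, 5, 7]
append nums[0]+nums[0] = 1+1 = 2 → [1, 3, 4, 1, 5, 7, 2]
nums[-6] = nums[0]+nums[5] = 1+7 = 8 → [1, 8, 4, 1, 5, 7, 2]
nums[3] = nums[-1]*nums[-1] = 2*2 = 4 → [1, 8, 4, 4, 5, 7, 2]
nums[-2]+nums[0] = 7+1 = 8

8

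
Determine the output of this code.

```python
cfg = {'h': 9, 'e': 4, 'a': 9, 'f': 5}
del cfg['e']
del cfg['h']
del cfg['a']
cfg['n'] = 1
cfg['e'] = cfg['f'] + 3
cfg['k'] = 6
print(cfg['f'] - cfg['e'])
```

-3

del 'e' → {'h': 9, 'a': 9, 'f': 5}
del 'h' → {'a': 9, 'f': 5}
del 'a' → {'f': 5}
cfg['n'] = 1 → {'f': 5, 'n': 1}
cfg['e'] = cfg['f']+3 = 8 → {'f': 5, 'n': 1, 'e': 8}
cfg['k'] = 6 → {'f': 5, 'n': 1, 'e': 8, 'k': 6}
cfg['f']-cfg['e'] = 5-8 = -3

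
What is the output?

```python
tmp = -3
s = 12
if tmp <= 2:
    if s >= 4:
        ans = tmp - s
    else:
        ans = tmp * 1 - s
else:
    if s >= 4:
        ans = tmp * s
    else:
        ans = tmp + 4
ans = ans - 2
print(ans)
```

tmp=-3, s=12
tmp <= 2 is True; s >= 4 is True
→ ans = tmp - s = -15
ans = (-15)-2 = -17

-17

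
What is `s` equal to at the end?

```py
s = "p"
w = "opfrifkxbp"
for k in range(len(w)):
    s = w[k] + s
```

'pbxkfirfpop'

k=0: prepend 'o' → 'op'
k=1: prepend 'p' → 'pop'
k=2: prepend 'f' → 'fpop'
k=3: prepend 'r' → 'rfpop'
k=4: prepend 'i' → 'irfpop'
k=5: prepend 'f' → 'firfpop'
k=6: prepend 'k' → 'kfirfpop'
k=7: prepend 'x' → 'xkfirfpop'
k=8: prepend 'b' → 'bxkfirfpop'
k=9: prepend 'p' → 'pbxkfirfpop'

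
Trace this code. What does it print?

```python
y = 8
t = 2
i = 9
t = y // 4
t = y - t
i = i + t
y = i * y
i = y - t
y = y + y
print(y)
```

240

t = 8//4 = 2
t = 8-2 = 6
i = 9+6 = 15
y = 15*8 = 120
i = 120-6 = 114
y = 120+120 = 240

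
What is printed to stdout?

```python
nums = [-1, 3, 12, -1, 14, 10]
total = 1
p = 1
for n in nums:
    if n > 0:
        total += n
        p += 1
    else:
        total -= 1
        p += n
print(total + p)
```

41

n=-1: not >0, total = 1-1 = 0; p=0
n=3: >0, total = 0+3 = 3; p=1
n=12: >0, total = 3+12 = 15; p=2
n=-1: not >0, total = 15-1 = 14; p=1
n=14: >0, total = 14+14 = 28; p=2
n=10: >0, total = 28+10 = 38; p=3
total+p = 38+3 = 41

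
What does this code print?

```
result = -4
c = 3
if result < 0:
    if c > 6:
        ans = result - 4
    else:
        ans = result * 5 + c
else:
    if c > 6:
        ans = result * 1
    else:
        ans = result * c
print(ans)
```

-17

result=-4, c=3
result < 0 is True; c > 6 is False
→ ans = result * 5 + c = -17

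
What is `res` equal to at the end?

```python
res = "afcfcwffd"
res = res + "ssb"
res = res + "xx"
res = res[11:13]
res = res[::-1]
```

+ 'ssb' → 'afcfcwffdssb'
+ 'xx' → 'afcfcwffdssbxx'
slice [11:13] → 'bx'
reverse → 'xb'

'xb'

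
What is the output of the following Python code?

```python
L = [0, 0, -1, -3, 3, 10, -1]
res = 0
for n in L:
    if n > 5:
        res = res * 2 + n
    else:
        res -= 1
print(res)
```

n=0: not >5, res = 0-1 = -1
n=0: not >5, res = (-1)-1 = -2
n=-1: not >5, res = (-2)-1 = -3
n=-3: not >5, res = (-3)-1 = -4
n=3: not >5, res = (-4)-1 = -5
n=10: >5, res = (-5)*2+10 = 0
n=-1: not >5, res = 0-1 = -1

-1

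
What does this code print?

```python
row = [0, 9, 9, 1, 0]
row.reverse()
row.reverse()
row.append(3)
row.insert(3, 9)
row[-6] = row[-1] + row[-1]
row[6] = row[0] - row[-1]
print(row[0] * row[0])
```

reverse → [0, 1, 9, 9, 0]
reverse → [0, 9, 9, 1, 0]
append 3 → [0, 9, 9, 1, 0, 3]
insert 9 at 3 → [0, 9, 9, 9, 1, 0, 3]
row[-6] = row[-1]+row[-1] = 3+3 = 6 → [0, 6, 9, 9, 1, 0, 3]
row[6] = row[0]-row[-1] = 0-3 = -3 → [0, 6, 9, 9, 1, 0, -3]
row[0]*row[0] = 0*0 = 0

0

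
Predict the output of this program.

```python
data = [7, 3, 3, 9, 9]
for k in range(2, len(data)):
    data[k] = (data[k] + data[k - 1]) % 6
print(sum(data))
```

k=2: data[2] = (3+3)%6 = 0 → [7, 3, 0, 9, 9]
k=3: data[3] = (9+0)%6 = 3 → [7, 3, 0, 3, 9]
k=4: data[4] = (9+3)%6 = 0 → [7, 3, 0, 3, 0]
sum = 13

13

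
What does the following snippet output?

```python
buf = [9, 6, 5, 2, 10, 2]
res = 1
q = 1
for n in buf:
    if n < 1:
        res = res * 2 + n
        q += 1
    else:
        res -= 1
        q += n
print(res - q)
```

n=9: not <1, res = 1-1 = 0; q=10
n=6: not <1, res = 0-1 = -1; q=16
n=5: not <1, res = (-1)-1 = -2; q=21
n=2: not <1, res = (-2)-1 = -3; q=23
n=10: not <1, res = (-3)-1 = -4; q=33
n=2: not <1, res = (-4)-1 = -5; q=35
res-q = (-5)-35 = -40

-40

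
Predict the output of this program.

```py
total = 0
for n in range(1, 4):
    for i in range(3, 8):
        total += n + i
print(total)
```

105

n=1,i=3: total = 0+4 = 4
n=1,i=4: total = 4+5 = 9
n=1,i=5: total = 9+6 = 15
n=1,i=6: total = 15+7 = 22
n=1,i=7: total = 22+8 = 30
n=2,i=3: total = 30+5 = 35
n=2,i=4: total = 35+6 = 41
n=2,i=5: total = 41+7 = 48
n=2,i=6: total = 48+8 = 56
n=2,i=7: total = 56+9 = 65
n=3,i=3: total = 65+6 = 71
n=3,i=4: total = 71+7 = 78
n=3,i=5: total = 78+8 = 86
n=3,i=6: total = 86+9 = 95
n=3,i=7: total = 95+10 = 105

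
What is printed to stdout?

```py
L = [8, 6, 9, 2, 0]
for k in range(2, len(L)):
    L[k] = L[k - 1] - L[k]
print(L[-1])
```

-5

k=2: L[2] = 6-9 = -3 → [8, 6, -3, 2, 0]
k=3: L[3] = (-3)-2 = -5 → [8, 6, -3, -5, 0]
k=4: L[4] = (-5)-0 = -5 → [8, 6, -3, -5, -5]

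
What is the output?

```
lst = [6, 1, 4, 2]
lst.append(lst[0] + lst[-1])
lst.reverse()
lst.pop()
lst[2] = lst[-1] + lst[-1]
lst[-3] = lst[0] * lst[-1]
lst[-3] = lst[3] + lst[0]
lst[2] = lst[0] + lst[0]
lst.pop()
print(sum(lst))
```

append lst[0]+lst[-1] = 6+2 = 8 → [6, 1, 4, 2, 8]
reverse → [8, 2, 4, 1, 6]
pop() removes 6 → [8, 2, 4, 1]
lst[2] = lst[-1]+lst[-1] = 1+1 = 2 → [8, 2, 2, 1]
lst[-3] = lst[0]*lst[-1] = 8*1 = 8 → [8, 8, 2, 1]
lst[-3] = lst[3]+lst[0] = 1+8 = 9 → [8, 9, 2, 1]
lst[2] = lst[0]+lst[0] = 8+8 = 16 → [8, 9, 16, 1]
pop() removes 1 → [8, 9, 16]
sum = 33

33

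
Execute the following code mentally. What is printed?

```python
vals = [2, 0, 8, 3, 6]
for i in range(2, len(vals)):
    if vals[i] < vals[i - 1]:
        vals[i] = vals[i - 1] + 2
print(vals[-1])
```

12

i=2: 8>=0, unchanged → [2, 0, 8, 3, 6]
i=3: 3<8, vals[3] = 8+2 = 10 → [2, 0, 8, 10, 6]
i=4: 6<10, vals[4] = 10+2 = 12 → [2, 0, 8, 10, 12]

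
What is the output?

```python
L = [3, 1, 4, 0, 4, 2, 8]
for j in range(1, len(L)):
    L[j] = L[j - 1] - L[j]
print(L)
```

[3, 2, -2, -2, -6, -8, -16]

j=1: L[1] = 3-1 = 2 → [3, 2, 4, 0, 4, 2, 8]
j=2: L[2] = 2-4 = -2 → [3, 2, -2, 0, 4, 2, 8]
j=3: L[3] = (-2)-0 = -2 → [3, 2, -2, -2, 4, 2, 8]
j=4: L[4] = (-2)-4 = -6 → [3, 2, -2, -2, -6, 2, 8]
j=5: L[5] = (-6)-2 = -8 → [3, 2, -2, -2, -6, -8, 8]
j=6: L[6] = (-8)-8 = -16 → [3, 2, -2, -2, -6, -8, -16]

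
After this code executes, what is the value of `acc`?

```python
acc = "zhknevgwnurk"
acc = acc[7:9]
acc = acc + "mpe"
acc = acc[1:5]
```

'nmpe'

slice [7:9] → 'wn'
+ 'mpe' → 'wnmpe'
slice [1:5] → 'nmpe'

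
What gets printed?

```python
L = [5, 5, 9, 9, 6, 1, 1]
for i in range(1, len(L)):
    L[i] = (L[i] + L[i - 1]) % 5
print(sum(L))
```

17

i=1: L[1] = (5+5)%5 = 0 → [5, 0, 9, 9, 6, 1, 1]
i=2: L[2] = (9+0)%5 = 4 → [5, 0, 4, 9, 6, 1, 1]
i=3: L[3] = (9+4)%5 = 3 → [5, 0, 4, 3, 6, 1, 1]
i=4: L[4] = (6+3)%5 = 4 → [5, 0, 4, 3, 4, 1, 1]
i=5: L[5] = (1+4)%5 = 0 → [5, 0, 4, 3, 4, 0, 1]
i=6: L[6] = (1+0)%5 = 1 → [5, 0, 4, 3, 4, 0, 1]
sum = 17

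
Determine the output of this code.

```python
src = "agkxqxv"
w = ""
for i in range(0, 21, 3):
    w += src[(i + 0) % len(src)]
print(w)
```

axvkxgq

i=0: add src[0]='a' → 'a'
i=3: add src[3]='x' → 'ax'
i=6: add src[6]='v' → 'axv'
i=9: add src[2]='k' → 'axvk'
i=12: add src[5]='x' → 'axvkx'
i=15: add src[1]='g' → 'axvkxg'
i=18: add src[4]='q' → 'axvkxgq'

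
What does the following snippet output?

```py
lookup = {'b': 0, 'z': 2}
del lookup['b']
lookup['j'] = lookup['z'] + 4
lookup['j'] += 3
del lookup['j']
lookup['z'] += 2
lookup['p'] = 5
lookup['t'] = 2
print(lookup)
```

{'z': 4, 'p': 5, 't': 2}

del 'b' → {'z': 2}
lookup['j'] = lookup['z']+4 = 6 → {'z': 2, 'j': 6}
lookup['j'] = 6+3 = 9 → {'z': 2, 'j': 9}
del 'j' → {'z': 2}
lookup['z'] = 2+2 = 4 → {'z': 4}
lookup['p'] = 5 → {'z': 4, 'p': 5}
lookup['t'] = 2 → {'z': 4, 'p': 5, 't': 2}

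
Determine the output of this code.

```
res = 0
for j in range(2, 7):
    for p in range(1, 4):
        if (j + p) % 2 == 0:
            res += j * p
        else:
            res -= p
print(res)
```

40

j=2,p=1: odd sum, res = 0-1 = -1
j=2,p=2: even sum, res = (-1)+4 = 3
j=2,p=3: odd sum, res = 3-3 = 0
j=3,p=1: even sum, res = 0+3 = 3
j=3,p=2: odd sum, res = 3-2 = 1
j=3,p=3: even sum, res = 1+9 = 10
j=4,p=1: odd sum, res = 10-1 = 9
j=4,p=2: even sum, res = 9+8 = 17
j=4,p=3: odd sum, res = 17-3 = 14
j=5,p=1: even sum, res = 14+5 = 19
j=5,p=2: odd sum, res = 19-2 = 17
j=5,p=3: even sum, res = 17+15 = 32
j=6,p=1: odd sum, res = 32-1 = 31
j=6,p=2: even sum, res = 31+12 = 43
j=6,p=3: odd sum, res = 43-3 = 40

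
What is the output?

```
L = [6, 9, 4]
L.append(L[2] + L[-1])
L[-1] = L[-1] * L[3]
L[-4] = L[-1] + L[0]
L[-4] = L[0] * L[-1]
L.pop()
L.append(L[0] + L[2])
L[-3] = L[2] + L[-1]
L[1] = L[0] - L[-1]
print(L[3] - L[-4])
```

append L[2]+L[-1] = 4+4 = 8 → [6, 9, 4, 8]
L[-1] = L[-1]*L[3] = 8*8 = 64 → [6, 9, 4, 64]
L[-4] = L[-1]+L[0] = 64+6 = 70 → [70, 9, 4, 64]
L[-4] = L[0]*L[-1] = 70*64 = 4480 → [4480, 9, 4, 64]
pop() removes 64 → [4480, 9, 4]
append L[0]+L[2] = 4480+4 = 4484 → [4480, 9, 4, 4484]
L[-3] = L[2]+L[-1] = 4+4484 = 4488 → [4480, 4488, 4, 4484]
L[1] = L[0]-L[-1] = 4480-4484 = -4 → [4480, -4, 4, 4484]
L[3]-L[-4] = 4484-4480 = 4

4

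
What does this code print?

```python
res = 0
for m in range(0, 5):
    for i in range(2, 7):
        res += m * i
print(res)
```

200

m=0,i=2: res = 0+0 = 0
m=0,i=3: res = 0+0 = 0
m=0,i=4: res = 0+0 = 0
m=0,i=5: res = 0+0 = 0
m=0,i=6: res = 0+0 = 0
m=1,i=2: res = 0+2 = 2
m=1,i=3: res = 2+3 = 5
m=1,i=4: res = 5+4 = 9
m=1,i=5: res = 9+5 = 14
m=1,i=6: res = 14+6 = 20
m=2,i=2: res = 20+4 = 24
m=2,i=3: res = 24+6 = 30
m=2,i=4: res = 30+8 = 38
m=2,i=5: res = 38+10 = 48
m=2,i=6: res = 48+12 = 60
m=3,i=2: res = 60+6 = 66
m=3,i=3: res = 66+9 = 75
m=3,i=4: res = 75+12 = 87
m=3,i=5: res = 87+15 = 102
m=3,i=6: res = 102+18 = 120
m=4,i=2: res = 120+8 = 128
m=4,i=3: res = 128+12 = 140
m=4,i=4: res = 140+16 = 156
m=4,i=5: res = 156+20 = 176
m=4,i=6: res = 176+24 = 200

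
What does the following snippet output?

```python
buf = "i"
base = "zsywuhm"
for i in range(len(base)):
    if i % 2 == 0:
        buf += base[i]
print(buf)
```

i=0: add 'z' → 'iz'
i=1: skip
i=2: add 'y' → 'izy'
i=3: skip
i=4: add 'u' → 'izyu'
i=5: skip
i=6: add 'm' → 'izyum'

izyum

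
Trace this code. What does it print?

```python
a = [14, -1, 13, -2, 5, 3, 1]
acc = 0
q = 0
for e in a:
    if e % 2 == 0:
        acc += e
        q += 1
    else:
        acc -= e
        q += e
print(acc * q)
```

e=14: even, acc = 0+14 = 14; q=1
e=-1: not even, acc = 14-(-1) = 15; q=0
e=13: not even, acc = 15-13 = 2; q=13
e=-2: even, acc = 2+(-2) = 0; q=14
e=5: not even, acc = 0-5 = -5; q=19
e=3: not even, acc = (-5)-3 = -8; q=22
e=1: not even, acc = (-8)-1 = -9; q=23
acc*q = (-9)*23 = -207

-207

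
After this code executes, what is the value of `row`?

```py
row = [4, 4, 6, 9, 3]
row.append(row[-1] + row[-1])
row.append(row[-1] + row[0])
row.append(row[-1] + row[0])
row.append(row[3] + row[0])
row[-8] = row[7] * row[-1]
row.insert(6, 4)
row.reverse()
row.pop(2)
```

[13, 14, 4, 6, 3, 9, 6, 182, 4]

append row[-1]+row[-1] = 3+3 = 6 → [4, 4, 6, 9, 3, 6]
append row[-1]+row[0] = 6+4 = 10 → [4, 4, 6, 9, 3, 6, 10]
append row[-1]+row[0] = 10+4 = 14 → [4, 4, 6, 9, 3, 6, 10, 14]
append row[3]+row[0] = 9+4 = 13 → [4, 4, 6, 9, 3, 6, 10, 14, 13]
row[-8] = row[7]*row[-1] = 14*13 = 182 → [4, 182, 6, 9, 3, 6, 10, 14, 13]
insert 4 at 6 → [4, 182, 6, 9, 3, 6, 4, 10, 14, 13]
reverse → [13, 14, 10, 4, 6, 3, 9, 6, 182, 4]
pop(2) removes 10 → [13, 14, 4, 6, 3, 9, 6, 182, 4]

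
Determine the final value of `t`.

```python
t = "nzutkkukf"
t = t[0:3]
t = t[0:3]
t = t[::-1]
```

'uzn'

slice [0:3] → 'nzu'
slice [0:3] → 'nzu'
reverse → 'uzn'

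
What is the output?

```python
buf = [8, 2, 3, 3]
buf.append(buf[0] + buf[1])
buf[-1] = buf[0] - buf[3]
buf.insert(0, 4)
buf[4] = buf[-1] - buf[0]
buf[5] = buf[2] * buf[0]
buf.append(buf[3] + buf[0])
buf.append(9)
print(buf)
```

append buf[0]+buf[1] = 8+2 = 10 → [8, 2, 3, 3, 10]
buf[-1] = buf[0]-buf[3] = 8-3 = 5 → [8, 2, 3, 3, 5]
insert 4 at 0 → [4, 8, 2, 3, 3, 5]
buf[4] = buf[-1]-buf[0] = 5-4 = 1 → [4, 8, 2, 3, 1, 5]
buf[5] = buf[2]*buf[0] = 2*4 = 8 → [4, 8, 2, 3, 1, 8]
append buf[3]+buf[0] = 3+4 = 7 → [4, 8, 2, 3, 1, 8, 7]
append 9 → [4, 8, 2, 3, 1, 8, 7, 9]

[4, 8, 2, 3, 1, 8, 7, 9]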